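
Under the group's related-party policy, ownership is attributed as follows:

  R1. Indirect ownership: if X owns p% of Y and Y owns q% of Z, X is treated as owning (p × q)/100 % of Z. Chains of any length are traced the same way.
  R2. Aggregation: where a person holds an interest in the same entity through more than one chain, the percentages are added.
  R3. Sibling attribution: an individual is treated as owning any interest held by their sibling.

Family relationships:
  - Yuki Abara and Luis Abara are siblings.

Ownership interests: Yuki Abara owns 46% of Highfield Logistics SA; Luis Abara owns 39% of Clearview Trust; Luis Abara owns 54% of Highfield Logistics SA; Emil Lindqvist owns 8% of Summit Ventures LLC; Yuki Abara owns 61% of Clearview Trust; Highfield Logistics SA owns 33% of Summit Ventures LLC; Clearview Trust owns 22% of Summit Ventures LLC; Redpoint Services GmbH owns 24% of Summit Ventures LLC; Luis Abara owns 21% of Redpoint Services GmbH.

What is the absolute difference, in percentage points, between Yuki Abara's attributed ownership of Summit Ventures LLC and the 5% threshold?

By sibling attribution (R3), Yuki Abara is treated as also owning Luis Abara's interest in Highfield Logistics SA, giving 46% + 54% = 100%.
By sibling attribution (R3), Yuki Abara is treated as also owning Luis Abara's interest in Clearview Trust, giving 61% + 39% = 100%.
By sibling attribution (R3), Yuki Abara is treated as owning Luis Abara's 21% interest in Redpoint Services GmbH.
Chain via Highfield Logistics SA (R1): 100% × 33% = 33% of Summit Ventures LLC.
Chain via Clearview Trust (R1): 100% × 22% = 22% of Summit Ventures LLC.
Chain via Redpoint Services GmbH (R1): 21% × 24% = 5.04% of Summit Ventures LLC.
Aggregating (R2): 33% + 22% + 5.04% = 60.04%.
60.04% exceeds the 5% threshold by 55.04 percentage points.

55.04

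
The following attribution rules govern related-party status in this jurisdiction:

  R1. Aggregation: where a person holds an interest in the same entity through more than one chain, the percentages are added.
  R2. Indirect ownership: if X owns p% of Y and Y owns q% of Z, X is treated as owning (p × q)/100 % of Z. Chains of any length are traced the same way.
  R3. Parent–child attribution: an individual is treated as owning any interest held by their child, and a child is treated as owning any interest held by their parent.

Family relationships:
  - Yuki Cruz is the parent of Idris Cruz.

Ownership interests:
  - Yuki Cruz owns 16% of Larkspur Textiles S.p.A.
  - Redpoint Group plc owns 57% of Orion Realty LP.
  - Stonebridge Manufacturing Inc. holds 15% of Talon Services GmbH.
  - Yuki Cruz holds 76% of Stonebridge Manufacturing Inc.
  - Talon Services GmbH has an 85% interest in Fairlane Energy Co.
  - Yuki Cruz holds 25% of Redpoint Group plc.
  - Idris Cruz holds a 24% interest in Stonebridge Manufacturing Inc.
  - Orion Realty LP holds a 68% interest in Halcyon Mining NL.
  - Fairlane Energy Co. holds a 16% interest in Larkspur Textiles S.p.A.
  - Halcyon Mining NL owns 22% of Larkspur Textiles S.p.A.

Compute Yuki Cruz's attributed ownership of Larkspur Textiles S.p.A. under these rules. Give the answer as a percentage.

20.1718%

By parent–child attribution (R3), Yuki Cruz is treated as also owning Idris Cruz's interest in Stonebridge Manufacturing Inc, giving 76% + 24% = 100%.
Chain via Stonebridge Manufacturing Inc. → Talon Services GmbH → Fairlane Energy Co. (R2): 100% × 15% × 85% × 16% = 2.04% of Larkspur Textiles S.p.A.
Chain via Redpoint Group plc → Orion Realty LP → Halcyon Mining NL (R2): 25% × 57% × 68% × 22% = 2.1318% of Larkspur Textiles S.p.A.
Direct interest in Larkspur Textiles S.p.A: 16%.
Aggregating (R1): 2.04% + 2.1318% + 16% = 20.1718%.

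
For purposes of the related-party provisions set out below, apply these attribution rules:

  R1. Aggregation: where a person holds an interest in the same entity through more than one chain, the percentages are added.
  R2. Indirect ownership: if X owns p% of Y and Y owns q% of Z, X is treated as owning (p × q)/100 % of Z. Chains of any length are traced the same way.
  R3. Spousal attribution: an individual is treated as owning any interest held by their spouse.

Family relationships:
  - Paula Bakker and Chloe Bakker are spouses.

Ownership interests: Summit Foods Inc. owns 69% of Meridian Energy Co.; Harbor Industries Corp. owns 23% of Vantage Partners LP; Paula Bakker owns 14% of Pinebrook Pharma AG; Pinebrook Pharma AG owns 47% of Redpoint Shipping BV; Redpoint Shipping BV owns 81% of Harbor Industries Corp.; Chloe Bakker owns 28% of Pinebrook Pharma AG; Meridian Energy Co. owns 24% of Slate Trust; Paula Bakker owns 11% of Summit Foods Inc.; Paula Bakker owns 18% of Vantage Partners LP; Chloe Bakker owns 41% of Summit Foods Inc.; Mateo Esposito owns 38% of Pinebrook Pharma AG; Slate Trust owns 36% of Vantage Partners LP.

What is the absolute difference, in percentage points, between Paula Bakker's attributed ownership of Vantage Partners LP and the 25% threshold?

By spousal attribution (R3), Paula Bakker is treated as also owning Chloe Bakker's interest in Summit Foods Inc, giving 11% + 41% = 52%.
By spousal attribution (R3), Paula Bakker is treated as also owning Chloe Bakker's interest in Pinebrook Pharma AG, giving 14% + 28% = 42%.
Chain via Summit Foods Inc. → Meridian Energy Co. → Slate Trust (R2): 52% × 69% × 24% × 36% = 3.100032% of Vantage Partners LP.
Chain via Pinebrook Pharma AG → Redpoint Shipping BV → Harbor Industries Corp. (R2): 42% × 47% × 81% × 23% = 3.677562% of Vantage Partners LP.
Direct interest in Vantage Partners LP: 18%.
Aggregating (R1): 3.100032% + 3.677562% + 18% = 24.777594%.
24.777594% falls short of the 25% threshold by 0.222406 percentage points.

0.222406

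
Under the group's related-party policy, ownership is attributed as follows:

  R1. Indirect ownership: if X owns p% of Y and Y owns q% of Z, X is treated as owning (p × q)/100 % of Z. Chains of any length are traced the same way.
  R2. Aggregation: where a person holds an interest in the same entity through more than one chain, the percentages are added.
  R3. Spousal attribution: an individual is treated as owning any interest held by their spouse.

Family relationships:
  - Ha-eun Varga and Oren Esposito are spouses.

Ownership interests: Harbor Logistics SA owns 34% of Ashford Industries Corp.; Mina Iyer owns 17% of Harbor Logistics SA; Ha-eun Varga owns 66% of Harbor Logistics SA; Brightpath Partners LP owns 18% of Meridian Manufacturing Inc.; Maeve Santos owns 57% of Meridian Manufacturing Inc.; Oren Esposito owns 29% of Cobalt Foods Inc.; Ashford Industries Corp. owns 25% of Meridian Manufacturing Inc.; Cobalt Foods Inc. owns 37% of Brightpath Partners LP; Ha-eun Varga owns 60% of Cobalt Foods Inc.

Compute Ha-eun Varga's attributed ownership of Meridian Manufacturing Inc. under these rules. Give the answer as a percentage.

11.5374%

By spousal attribution (R3), Ha-eun Varga is treated as also owning Oren Esposito's interest in Cobalt Foods Inc, giving 60% + 29% = 89%.
Chain via Harbor Logistics SA → Ashford Industries Corp. (R1): 66% × 34% × 25% = 5.61% of Meridian Manufacturing Inc.
Chain via Cobalt Foods Inc. → Brightpath Partners LP (R1): 89% × 37% × 18% = 5.9274% of Meridian Manufacturing Inc.
Aggregating (R2): 5.61% + 5.9274% = 11.5374%.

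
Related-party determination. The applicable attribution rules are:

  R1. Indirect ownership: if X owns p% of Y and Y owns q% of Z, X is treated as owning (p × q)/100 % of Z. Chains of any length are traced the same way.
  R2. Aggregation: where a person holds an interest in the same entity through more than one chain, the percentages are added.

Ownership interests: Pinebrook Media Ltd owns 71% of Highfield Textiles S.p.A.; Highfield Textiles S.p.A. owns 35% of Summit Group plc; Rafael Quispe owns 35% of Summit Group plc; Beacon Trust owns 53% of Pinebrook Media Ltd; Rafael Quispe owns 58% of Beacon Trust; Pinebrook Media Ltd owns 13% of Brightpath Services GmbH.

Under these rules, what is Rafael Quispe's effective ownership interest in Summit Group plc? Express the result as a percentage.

42.63889%

Chain via Beacon Trust → Pinebrook Media Ltd → Highfield Textiles S.p.A. (R1): 58% × 53% × 71% × 35% = 7.63889% of Summit Group plc.
Direct interest in Summit Group plc: 35%.
Aggregating (R2): 7.63889% + 35% = 42.63889%.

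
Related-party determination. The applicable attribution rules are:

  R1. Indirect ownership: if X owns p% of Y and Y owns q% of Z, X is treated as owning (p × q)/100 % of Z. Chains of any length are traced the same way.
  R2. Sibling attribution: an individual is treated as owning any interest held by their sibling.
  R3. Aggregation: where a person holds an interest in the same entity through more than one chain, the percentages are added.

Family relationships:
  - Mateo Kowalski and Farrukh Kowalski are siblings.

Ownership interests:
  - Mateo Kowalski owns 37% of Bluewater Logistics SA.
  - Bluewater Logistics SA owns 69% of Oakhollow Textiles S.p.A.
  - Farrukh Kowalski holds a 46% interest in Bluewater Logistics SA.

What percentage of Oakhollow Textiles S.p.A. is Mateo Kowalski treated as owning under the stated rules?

By sibling attribution (R2), Mateo Kowalski is treated as also owning Farrukh Kowalski's interest in Bluewater Logistics SA, giving 37% + 46% = 83%.
Chain via Bluewater Logistics SA (R1): 83% × 69% = 57.27% of Oakhollow Textiles S.p.A.

57.27%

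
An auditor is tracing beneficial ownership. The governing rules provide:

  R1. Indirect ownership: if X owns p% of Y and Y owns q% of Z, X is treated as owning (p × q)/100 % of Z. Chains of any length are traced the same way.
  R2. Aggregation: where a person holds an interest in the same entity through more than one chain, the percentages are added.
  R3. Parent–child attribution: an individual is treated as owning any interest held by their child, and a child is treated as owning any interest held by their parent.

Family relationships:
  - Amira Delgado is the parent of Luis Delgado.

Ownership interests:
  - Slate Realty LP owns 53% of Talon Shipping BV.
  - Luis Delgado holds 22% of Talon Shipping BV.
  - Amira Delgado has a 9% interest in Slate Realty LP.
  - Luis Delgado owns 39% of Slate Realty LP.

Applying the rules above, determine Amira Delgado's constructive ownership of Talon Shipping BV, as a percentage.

By parent–child attribution (R3), Amira Delgado is treated as also owning Luis Delgado's interest in Slate Realty LP, giving 9% + 39% = 48%.
By parent–child attribution (R3), Amira Delgado is treated as owning Luis Delgado's 22% interest in Talon Shipping BV.
Chain via Slate Realty LP (R1): 48% × 53% = 25.44% of Talon Shipping BV.
Direct interest in Talon Shipping BV: 22%.
Aggregating (R2): 25.44% + 22% = 47.44%.

47.44%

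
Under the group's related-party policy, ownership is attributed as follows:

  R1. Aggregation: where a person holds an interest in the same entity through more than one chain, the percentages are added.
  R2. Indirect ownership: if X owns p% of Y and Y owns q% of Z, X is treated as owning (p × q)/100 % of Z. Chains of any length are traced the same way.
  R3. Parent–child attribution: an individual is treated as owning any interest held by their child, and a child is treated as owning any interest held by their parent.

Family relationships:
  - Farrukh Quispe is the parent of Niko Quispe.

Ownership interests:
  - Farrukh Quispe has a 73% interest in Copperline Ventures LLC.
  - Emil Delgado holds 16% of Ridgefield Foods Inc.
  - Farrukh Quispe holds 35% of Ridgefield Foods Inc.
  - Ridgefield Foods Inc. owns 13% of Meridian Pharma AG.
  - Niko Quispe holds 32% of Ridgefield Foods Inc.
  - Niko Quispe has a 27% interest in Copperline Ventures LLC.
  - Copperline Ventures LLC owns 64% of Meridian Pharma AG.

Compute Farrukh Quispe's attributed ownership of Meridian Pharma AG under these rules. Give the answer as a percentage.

72.71%

By parent–child attribution (R3), Farrukh Quispe is treated as also owning Niko Quispe's interest in Ridgefield Foods Inc, giving 35% + 32% = 67%.
By parent–child attribution (R3), Farrukh Quispe is treated as also owning Niko Quispe's interest in Copperline Ventures LLC, giving 73% + 27% = 100%.
Chain via Ridgefield Foods Inc. (R2): 67% × 13% = 8.71% of Meridian Pharma AG.
Chain via Copperline Ventures LLC (R2): 100% × 64% = 64% of Meridian Pharma AG.
Aggregating (R1): 8.71% + 64% = 72.71%.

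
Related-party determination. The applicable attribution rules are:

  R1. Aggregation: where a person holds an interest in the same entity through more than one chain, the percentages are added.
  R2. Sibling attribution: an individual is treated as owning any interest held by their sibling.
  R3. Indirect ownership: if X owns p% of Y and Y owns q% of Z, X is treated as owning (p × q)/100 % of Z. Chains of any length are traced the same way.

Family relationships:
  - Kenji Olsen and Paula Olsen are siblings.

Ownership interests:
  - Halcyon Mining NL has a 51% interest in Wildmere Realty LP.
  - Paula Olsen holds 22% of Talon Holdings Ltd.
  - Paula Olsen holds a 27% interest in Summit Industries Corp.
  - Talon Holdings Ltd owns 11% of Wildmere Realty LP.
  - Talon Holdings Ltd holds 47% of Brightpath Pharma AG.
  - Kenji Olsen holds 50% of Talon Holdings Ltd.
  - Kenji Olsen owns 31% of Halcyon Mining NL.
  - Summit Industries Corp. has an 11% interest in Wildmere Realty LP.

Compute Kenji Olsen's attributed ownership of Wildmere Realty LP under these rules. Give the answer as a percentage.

By sibling attribution (R2), Kenji Olsen is treated as also owning Paula Olsen's interest in Talon Holdings Ltd, giving 50% + 22% = 72%.
By sibling attribution (R2), Kenji Olsen is treated as owning Paula Olsen's 27% interest in Summit Industries Corp.
Chain via Halcyon Mining NL (R3): 31% × 51% = 15.81% of Wildmere Realty LP.
Chain via Talon Holdings Ltd (R3): 72% × 11% = 7.92% of Wildmere Realty LP.
Chain via Summit Industries Corp. (R3): 27% × 11% = 2.97% of Wildmere Realty LP.
Aggregating (R1): 15.81% + 7.92% + 2.97% = 26.7%.

26.7%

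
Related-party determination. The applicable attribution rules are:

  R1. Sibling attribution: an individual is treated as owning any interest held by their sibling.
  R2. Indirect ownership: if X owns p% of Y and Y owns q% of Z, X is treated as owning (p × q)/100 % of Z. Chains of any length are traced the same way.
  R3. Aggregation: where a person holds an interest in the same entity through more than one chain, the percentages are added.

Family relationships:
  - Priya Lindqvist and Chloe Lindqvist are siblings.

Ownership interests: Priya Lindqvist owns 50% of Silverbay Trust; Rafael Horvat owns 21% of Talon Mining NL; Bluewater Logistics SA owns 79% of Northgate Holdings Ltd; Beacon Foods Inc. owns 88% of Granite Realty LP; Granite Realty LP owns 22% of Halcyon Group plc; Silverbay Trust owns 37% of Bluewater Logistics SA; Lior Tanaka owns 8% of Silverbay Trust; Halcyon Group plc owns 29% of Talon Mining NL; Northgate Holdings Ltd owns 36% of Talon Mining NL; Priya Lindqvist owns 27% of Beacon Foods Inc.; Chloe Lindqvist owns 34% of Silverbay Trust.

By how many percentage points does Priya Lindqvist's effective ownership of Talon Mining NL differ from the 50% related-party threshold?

39.64496

By sibling attribution (R1), Priya Lindqvist is treated as also owning Chloe Lindqvist's interest in Silverbay Trust, giving 50% + 34% = 84%.
Chain via Silverbay Trust → Bluewater Logistics SA → Northgate Holdings Ltd (R2): 84% × 37% × 79% × 36% = 8.839152% of Talon Mining NL.
Chain via Beacon Foods Inc. → Granite Realty LP → Halcyon Group plc (R2): 27% × 88% × 22% × 29% = 1.515888% of Talon Mining NL.
Aggregating (R3): 8.839152% + 1.515888% = 10.35504%.
10.35504% falls short of the 50% threshold by 39.64496 percentage points.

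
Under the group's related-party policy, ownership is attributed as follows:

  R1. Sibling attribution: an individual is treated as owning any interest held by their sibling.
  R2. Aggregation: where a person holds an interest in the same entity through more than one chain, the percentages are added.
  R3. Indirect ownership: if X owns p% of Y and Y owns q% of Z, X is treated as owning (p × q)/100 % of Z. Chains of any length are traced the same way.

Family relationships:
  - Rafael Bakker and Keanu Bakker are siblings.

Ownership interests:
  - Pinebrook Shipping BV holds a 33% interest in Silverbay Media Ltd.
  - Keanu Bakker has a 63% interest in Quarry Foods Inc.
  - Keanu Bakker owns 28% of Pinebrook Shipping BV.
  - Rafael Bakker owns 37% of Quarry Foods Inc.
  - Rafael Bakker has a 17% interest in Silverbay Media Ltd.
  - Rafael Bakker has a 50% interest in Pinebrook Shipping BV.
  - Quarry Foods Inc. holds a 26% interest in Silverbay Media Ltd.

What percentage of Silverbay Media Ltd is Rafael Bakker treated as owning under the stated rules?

By sibling attribution (R1), Rafael Bakker is treated as also owning Keanu Bakker's interest in Pinebrook Shipping BV, giving 50% + 28% = 78%.
By sibling attribution (R1), Rafael Bakker is treated as also owning Keanu Bakker's interest in Quarry Foods Inc, giving 37% + 63% = 100%.
Chain via Pinebrook Shipping BV (R3): 78% × 33% = 25.74% of Silverbay Media Ltd.
Chain via Quarry Foods Inc. (R3): 100% × 26% = 26% of Silverbay Media Ltd.
Direct interest in Silverbay Media Ltd: 17%.
Aggregating (R2): 25.74% + 26% + 17% = 68.74%.

68.74%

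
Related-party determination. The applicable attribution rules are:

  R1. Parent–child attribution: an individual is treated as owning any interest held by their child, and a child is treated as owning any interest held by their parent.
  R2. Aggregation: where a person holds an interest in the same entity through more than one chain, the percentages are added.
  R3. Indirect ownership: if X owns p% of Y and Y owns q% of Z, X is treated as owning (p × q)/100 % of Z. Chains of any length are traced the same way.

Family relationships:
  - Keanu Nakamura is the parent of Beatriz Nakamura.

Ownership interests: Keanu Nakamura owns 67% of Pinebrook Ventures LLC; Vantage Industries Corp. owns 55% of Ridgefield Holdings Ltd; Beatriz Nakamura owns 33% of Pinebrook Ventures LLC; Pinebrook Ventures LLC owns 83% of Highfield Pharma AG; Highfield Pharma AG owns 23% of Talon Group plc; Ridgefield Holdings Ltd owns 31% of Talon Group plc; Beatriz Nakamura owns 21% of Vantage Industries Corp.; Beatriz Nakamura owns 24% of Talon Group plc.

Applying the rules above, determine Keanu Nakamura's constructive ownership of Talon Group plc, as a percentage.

By parent–child attribution (R1), Keanu Nakamura is treated as also owning Beatriz Nakamura's interest in Pinebrook Ventures LLC, giving 67% + 33% = 100%.
By parent–child attribution (R1), Keanu Nakamura is treated as owning Beatriz Nakamura's 21% interest in Vantage Industries Corp.
By parent–child attribution (R1), Keanu Nakamura is treated as owning Beatriz Nakamura's 24% interest in Talon Group plc.
Chain via Pinebrook Ventures LLC → Highfield Pharma AG (R3): 100% × 83% × 23% = 19.09% of Talon Group plc.
Chain via Vantage Industries Corp. → Ridgefield Holdings Ltd (R3): 21% × 55% × 31% = 3.5805% of Talon Group plc.
Direct interest in Talon Group plc: 24%.
Aggregating (R2): 19.09% + 3.5805% + 24% = 46.6705%.

46.6705%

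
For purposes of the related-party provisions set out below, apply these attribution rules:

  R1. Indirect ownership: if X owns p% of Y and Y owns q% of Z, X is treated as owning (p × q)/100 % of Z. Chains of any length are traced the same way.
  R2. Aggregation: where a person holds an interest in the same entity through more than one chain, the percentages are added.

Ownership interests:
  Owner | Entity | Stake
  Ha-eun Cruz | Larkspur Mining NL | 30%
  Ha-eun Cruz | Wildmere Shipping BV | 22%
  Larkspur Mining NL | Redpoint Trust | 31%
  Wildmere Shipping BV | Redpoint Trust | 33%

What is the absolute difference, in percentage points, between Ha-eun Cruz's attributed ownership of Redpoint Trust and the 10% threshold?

6.56

Chain via Larkspur Mining NL (R1): 30% × 31% = 9.3% of Redpoint Trust.
Chain via Wildmere Shipping BV (R1): 22% × 33% = 7.26% of Redpoint Trust.
Aggregating (R2): 9.3% + 7.26% = 16.56%.
16.56% exceeds the 10% threshold by 6.56 percentage points.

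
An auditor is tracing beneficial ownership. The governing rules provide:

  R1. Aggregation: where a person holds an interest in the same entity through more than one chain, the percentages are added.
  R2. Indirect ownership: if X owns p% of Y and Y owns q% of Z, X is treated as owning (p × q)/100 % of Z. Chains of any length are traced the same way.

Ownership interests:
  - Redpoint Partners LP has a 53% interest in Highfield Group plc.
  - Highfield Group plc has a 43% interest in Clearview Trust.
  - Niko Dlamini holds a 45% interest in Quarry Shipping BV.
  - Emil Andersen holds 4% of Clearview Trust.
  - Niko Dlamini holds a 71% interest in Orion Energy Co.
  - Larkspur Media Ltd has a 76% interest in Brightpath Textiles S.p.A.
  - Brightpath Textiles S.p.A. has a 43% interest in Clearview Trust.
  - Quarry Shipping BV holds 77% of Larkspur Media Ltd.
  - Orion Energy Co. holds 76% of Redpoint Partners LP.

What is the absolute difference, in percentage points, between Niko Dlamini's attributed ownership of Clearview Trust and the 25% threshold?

Chain via Orion Energy Co. → Redpoint Partners LP → Highfield Group plc (R2): 71% × 76% × 53% × 43% = 12.297484% of Clearview Trust.
Chain via Quarry Shipping BV → Larkspur Media Ltd → Brightpath Textiles S.p.A. (R2): 45% × 77% × 76% × 43% = 11.32362% of Clearview Trust.
Aggregating (R1): 12.297484% + 11.32362% = 23.621104%.
23.621104% falls short of the 25% threshold by 1.378896 percentage points.

1.378896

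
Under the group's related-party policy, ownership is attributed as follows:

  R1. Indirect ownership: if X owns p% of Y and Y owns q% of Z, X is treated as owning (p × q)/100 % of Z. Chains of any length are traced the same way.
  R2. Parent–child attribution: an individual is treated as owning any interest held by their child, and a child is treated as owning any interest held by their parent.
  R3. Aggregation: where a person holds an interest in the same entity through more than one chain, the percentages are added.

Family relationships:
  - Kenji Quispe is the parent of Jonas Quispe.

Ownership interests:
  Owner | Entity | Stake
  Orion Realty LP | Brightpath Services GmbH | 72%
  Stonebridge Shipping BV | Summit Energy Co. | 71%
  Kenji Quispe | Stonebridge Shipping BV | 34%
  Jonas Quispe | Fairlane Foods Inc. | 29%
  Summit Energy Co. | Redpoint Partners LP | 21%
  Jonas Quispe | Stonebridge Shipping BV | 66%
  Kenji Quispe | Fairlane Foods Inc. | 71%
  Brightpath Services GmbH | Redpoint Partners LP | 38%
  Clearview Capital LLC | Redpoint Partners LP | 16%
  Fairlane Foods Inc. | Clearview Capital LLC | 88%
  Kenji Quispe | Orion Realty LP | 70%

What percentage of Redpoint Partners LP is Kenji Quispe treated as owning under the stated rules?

48.142%

By parent–child attribution (R2), Kenji Quispe is treated as also owning Jonas Quispe's interest in Stonebridge Shipping BV, giving 34% + 66% = 100%.
By parent–child attribution (R2), Kenji Quispe is treated as also owning Jonas Quispe's interest in Fairlane Foods Inc, giving 71% + 29% = 100%.
Chain via Stonebridge Shipping BV → Summit Energy Co. (R1): 100% × 71% × 21% = 14.91% of Redpoint Partners LP.
Chain via Orion Realty LP → Brightpath Services GmbH (R1): 70% × 72% × 38% = 19.152% of Redpoint Partners LP.
Chain via Fairlane Foods Inc. → Clearview Capital LLC (R1): 100% × 88% × 16% = 14.08% of Redpoint Partners LP.
Aggregating (R3): 14.91% + 19.152% + 14.08% = 48.142%.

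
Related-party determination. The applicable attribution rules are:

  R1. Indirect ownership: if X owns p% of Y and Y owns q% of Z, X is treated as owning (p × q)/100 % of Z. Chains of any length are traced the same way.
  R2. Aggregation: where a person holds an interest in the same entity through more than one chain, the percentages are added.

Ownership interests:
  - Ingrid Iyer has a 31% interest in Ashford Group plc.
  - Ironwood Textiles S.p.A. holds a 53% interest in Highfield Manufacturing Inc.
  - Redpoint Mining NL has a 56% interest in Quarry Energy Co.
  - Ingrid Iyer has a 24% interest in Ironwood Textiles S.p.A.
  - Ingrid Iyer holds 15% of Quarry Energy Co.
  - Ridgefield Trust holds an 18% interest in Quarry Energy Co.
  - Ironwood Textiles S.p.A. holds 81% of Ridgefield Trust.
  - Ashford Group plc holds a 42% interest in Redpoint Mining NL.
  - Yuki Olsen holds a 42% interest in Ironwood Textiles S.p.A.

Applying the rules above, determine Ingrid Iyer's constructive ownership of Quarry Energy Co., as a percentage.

Chain via Ashford Group plc → Redpoint Mining NL (R1): 31% × 42% × 56% = 7.2912% of Quarry Energy Co.
Chain via Ironwood Textiles S.p.A. → Ridgefield Trust (R1): 24% × 81% × 18% = 3.4992% of Quarry Energy Co.
Direct interest in Quarry Energy Co: 15%.
Aggregating (R2): 7.2912% + 3.4992% + 15% = 25.7904%.

25.7904%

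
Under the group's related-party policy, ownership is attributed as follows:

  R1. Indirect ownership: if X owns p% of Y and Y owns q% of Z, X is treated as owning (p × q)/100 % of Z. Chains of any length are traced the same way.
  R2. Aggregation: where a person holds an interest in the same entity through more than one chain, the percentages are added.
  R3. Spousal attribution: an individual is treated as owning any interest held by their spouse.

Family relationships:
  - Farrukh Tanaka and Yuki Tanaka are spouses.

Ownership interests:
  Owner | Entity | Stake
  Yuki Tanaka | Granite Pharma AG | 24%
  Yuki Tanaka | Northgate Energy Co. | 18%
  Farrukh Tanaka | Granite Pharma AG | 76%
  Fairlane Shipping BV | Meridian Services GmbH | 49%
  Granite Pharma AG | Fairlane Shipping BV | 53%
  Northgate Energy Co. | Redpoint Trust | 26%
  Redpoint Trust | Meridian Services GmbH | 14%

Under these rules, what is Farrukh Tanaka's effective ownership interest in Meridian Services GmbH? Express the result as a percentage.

26.6252%

By spousal attribution (R3), Farrukh Tanaka is treated as also owning Yuki Tanaka's interest in Granite Pharma AG, giving 76% + 24% = 100%.
By spousal attribution (R3), Farrukh Tanaka is treated as owning Yuki Tanaka's 18% interest in Northgate Energy Co.
Chain via Granite Pharma AG → Fairlane Shipping BV (R1): 100% × 53% × 49% = 25.97% of Meridian Services GmbH.
Chain via Northgate Energy Co. → Redpoint Trust (R1): 18% × 26% × 14% = 0.6552% of Meridian Services GmbH.
Aggregating (R2): 25.97% + 0.6552% = 26.6252%.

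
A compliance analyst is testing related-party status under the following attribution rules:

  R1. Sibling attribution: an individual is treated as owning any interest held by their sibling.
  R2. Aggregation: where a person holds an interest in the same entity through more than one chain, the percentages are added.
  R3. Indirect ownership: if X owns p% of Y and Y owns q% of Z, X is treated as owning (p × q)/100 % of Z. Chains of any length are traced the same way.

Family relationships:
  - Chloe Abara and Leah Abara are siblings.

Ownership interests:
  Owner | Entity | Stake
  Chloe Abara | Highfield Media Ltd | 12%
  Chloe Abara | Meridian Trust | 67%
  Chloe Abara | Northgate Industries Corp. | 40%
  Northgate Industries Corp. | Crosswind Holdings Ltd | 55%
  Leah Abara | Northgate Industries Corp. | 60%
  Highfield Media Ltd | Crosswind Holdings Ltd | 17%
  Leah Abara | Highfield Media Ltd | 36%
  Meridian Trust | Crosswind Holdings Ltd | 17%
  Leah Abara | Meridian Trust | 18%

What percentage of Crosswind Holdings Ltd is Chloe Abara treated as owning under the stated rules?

77.61%

By sibling attribution (R1), Chloe Abara is treated as also owning Leah Abara's interest in Highfield Media Ltd, giving 12% + 36% = 48%.
By sibling attribution (R1), Chloe Abara is treated as also owning Leah Abara's interest in Meridian Trust, giving 67% + 18% = 85%.
By sibling attribution (R1), Chloe Abara is treated as also owning Leah Abara's interest in Northgate Industries Corp, giving 40% + 60% = 100%.
Chain via Highfield Media Ltd (R3): 48% × 17% = 8.16% of Crosswind Holdings Ltd.
Chain via Meridian Trust (R3): 85% × 17% = 14.45% of Crosswind Holdings Ltd.
Chain via Northgate Industries Corp. (R3): 100% × 55% = 55% of Crosswind Holdings Ltd.
Aggregating (R2): 8.16% + 14.45% + 55% = 77.61%.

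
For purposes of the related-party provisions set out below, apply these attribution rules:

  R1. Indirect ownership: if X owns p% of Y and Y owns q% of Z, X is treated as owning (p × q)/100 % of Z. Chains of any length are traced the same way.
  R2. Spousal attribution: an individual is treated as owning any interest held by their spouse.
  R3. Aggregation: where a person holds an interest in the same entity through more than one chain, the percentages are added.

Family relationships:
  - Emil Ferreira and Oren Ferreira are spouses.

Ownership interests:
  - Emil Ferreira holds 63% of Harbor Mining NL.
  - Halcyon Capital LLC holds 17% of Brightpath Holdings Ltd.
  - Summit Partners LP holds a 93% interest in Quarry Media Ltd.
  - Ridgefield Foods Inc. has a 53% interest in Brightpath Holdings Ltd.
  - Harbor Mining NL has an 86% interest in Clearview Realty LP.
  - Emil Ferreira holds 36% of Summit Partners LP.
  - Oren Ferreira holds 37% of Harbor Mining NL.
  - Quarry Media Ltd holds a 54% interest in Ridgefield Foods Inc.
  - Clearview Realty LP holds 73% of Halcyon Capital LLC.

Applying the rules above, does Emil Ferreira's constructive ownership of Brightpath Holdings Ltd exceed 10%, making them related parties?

By spousal attribution (R2), Emil Ferreira is treated as also owning Oren Ferreira's interest in Harbor Mining NL, giving 63% + 37% = 100%.
Chain via Harbor Mining NL → Clearview Realty LP → Halcyon Capital LLC (R1): 100% × 86% × 73% × 17% = 10.6726% of Brightpath Holdings Ltd.
Chain via Summit Partners LP → Quarry Media Ltd → Ridgefield Foods Inc. (R1): 36% × 93% × 54% × 53% = 9.581976% of Brightpath Holdings Ltd.
Aggregating (R3): 10.6726% + 9.581976% = 20.254576%.
20.254576% exceeds the 10% threshold, so Emil is a related party to Brightpath Holdings Ltd.

Yes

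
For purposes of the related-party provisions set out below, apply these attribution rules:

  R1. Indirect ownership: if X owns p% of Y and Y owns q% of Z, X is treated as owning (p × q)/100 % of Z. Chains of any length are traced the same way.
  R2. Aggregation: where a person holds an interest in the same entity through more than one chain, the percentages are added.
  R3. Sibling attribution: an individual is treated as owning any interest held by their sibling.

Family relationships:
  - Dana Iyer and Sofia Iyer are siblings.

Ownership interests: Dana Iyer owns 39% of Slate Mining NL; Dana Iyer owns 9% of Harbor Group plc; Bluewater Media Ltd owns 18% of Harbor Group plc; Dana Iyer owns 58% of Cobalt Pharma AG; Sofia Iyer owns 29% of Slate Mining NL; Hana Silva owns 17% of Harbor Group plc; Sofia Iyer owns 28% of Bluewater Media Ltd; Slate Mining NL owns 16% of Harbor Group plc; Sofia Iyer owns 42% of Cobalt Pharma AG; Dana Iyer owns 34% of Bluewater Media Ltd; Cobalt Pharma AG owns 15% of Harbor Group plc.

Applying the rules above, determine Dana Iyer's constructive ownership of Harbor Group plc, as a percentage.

By sibling attribution (R3), Dana Iyer is treated as also owning Sofia Iyer's interest in Cobalt Pharma AG, giving 58% + 42% = 100%.
By sibling attribution (R3), Dana Iyer is treated as also owning Sofia Iyer's interest in Slate Mining NL, giving 39% + 29% = 68%.
By sibling attribution (R3), Dana Iyer is treated as also owning Sofia Iyer's interest in Bluewater Media Ltd, giving 34% + 28% = 62%.
Chain via Cobalt Pharma AG (R1): 100% × 15% = 15% of Harbor Group plc.
Chain via Slate Mining NL (R1): 68% × 16% = 10.88% of Harbor Group plc.
Chain via Bluewater Media Ltd (R1): 62% × 18% = 11.16% of Harbor Group plc.
Direct interest in Harbor Group plc: 9%.
Aggregating (R2): 15% + 10.88% + 11.16% + 9% = 46.04%.

46.04%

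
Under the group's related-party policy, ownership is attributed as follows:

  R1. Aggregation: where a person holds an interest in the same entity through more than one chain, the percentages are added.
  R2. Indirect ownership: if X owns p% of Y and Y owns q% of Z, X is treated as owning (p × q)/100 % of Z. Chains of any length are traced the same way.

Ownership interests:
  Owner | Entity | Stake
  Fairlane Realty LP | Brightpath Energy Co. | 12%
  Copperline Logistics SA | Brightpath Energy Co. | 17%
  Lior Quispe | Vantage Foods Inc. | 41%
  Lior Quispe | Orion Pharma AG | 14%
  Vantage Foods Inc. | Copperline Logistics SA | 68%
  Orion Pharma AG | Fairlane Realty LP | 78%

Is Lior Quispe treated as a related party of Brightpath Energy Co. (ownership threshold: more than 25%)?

Chain via Orion Pharma AG → Fairlane Realty LP (R2): 14% × 78% × 12% = 1.3104% of Brightpath Energy Co.
Chain via Vantage Foods Inc. → Copperline Logistics SA (R2): 41% × 68% × 17% = 4.7396% of Brightpath Energy Co.
Aggregating (R1): 1.3104% + 4.7396% = 6.05%.
6.05% does not exceed the 25% threshold, so Lior is not a related party to Brightpath Energy Co.

No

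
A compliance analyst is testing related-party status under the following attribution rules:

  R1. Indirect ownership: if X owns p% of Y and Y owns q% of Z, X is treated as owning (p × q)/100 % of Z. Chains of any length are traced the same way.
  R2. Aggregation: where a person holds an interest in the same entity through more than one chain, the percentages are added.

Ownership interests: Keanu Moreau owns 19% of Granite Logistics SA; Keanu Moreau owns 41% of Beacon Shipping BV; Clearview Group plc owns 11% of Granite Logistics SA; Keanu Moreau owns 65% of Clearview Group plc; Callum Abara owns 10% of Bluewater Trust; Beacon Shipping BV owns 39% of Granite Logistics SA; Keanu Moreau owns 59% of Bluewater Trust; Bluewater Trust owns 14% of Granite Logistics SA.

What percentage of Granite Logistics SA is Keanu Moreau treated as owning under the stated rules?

50.4%

Chain via Beacon Shipping BV (R1): 41% × 39% = 15.99% of Granite Logistics SA.
Chain via Clearview Group plc (R1): 65% × 11% = 7.15% of Granite Logistics SA.
Chain via Bluewater Trust (R1): 59% × 14% = 8.26% of Granite Logistics SA.
Direct interest in Granite Logistics SA: 19%.
Aggregating (R2): 15.99% + 7.15% + 8.26% + 19% = 50.4%.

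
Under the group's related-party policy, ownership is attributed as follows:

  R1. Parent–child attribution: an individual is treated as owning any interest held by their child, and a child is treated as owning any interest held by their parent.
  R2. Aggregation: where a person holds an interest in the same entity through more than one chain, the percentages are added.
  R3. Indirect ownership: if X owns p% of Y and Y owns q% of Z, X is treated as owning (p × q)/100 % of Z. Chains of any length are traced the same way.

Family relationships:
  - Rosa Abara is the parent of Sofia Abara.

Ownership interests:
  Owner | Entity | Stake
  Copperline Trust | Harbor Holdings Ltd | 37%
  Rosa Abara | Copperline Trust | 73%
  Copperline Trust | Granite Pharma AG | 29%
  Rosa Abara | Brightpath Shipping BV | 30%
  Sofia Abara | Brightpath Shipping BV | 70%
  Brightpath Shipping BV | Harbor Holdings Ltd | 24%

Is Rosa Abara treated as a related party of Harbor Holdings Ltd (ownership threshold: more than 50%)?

By parent–child attribution (R1), Rosa Abara is treated as also owning Sofia Abara's interest in Brightpath Shipping BV, giving 30% + 70% = 100%.
Chain via Brightpath Shipping BV (R3): 100% × 24% = 24% of Harbor Holdings Ltd.
Chain via Copperline Trust (R3): 73% × 37% = 27.01% of Harbor Holdings Ltd.
Aggregating (R2): 24% + 27.01% = 51.01%.
51.01% exceeds the 50% threshold, so Rosa is a related party to Harbor Holdings Ltd.

Yes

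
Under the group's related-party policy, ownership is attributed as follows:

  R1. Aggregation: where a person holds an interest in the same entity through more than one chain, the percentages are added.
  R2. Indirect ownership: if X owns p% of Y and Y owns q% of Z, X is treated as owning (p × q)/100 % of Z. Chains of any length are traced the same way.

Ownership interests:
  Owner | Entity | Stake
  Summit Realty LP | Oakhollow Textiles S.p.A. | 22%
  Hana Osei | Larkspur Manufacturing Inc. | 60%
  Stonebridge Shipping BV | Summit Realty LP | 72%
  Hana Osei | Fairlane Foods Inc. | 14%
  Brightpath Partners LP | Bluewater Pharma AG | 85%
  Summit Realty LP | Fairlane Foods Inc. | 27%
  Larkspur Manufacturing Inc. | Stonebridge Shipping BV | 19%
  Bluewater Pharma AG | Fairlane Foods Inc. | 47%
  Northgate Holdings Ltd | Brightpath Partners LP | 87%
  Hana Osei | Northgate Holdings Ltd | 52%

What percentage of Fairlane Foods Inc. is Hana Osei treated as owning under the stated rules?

34.28954%

Chain via Northgate Holdings Ltd → Brightpath Partners LP → Bluewater Pharma AG (R2): 52% × 87% × 85% × 47% = 18.07338% of Fairlane Foods Inc.
Chain via Larkspur Manufacturing Inc. → Stonebridge Shipping BV → Summit Realty LP (R2): 60% × 19% × 72% × 27% = 2.21616% of Fairlane Foods Inc.
Direct interest in Fairlane Foods Inc: 14%.
Aggregating (R1): 18.07338% + 2.21616% + 14% = 34.28954%.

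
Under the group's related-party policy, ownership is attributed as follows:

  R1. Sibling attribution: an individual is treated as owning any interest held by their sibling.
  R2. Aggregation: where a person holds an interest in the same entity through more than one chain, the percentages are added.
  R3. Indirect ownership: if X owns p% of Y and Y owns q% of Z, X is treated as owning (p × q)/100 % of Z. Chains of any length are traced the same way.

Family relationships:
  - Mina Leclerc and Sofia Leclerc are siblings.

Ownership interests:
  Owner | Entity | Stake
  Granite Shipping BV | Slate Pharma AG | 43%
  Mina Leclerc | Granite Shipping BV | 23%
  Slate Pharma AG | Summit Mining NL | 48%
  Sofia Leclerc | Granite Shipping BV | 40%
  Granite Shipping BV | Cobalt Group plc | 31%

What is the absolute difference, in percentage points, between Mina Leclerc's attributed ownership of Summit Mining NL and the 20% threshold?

6.9968

By sibling attribution (R1), Mina Leclerc is treated as also owning Sofia Leclerc's interest in Granite Shipping BV, giving 23% + 40% = 63%.
Chain via Granite Shipping BV → Slate Pharma AG (R3): 63% × 43% × 48% = 13.0032% of Summit Mining NL.
13.0032% falls short of the 20% threshold by 6.9968 percentage points.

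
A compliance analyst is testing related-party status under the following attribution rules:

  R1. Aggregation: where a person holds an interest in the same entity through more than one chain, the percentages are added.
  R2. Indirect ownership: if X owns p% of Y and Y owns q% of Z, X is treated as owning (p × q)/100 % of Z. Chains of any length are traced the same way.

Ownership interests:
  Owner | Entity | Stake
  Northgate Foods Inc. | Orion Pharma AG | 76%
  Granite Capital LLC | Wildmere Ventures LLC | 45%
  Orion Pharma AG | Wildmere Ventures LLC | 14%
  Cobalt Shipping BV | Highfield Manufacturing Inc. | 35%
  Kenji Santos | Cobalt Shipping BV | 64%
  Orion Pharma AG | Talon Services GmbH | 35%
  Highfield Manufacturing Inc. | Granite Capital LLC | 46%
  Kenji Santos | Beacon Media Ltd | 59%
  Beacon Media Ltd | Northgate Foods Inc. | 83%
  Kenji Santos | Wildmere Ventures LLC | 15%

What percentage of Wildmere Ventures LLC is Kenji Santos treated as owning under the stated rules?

24.847208%

Chain via Cobalt Shipping BV → Highfield Manufacturing Inc. → Granite Capital LLC (R2): 64% × 35% × 46% × 45% = 4.6368% of Wildmere Ventures LLC.
Chain via Beacon Media Ltd → Northgate Foods Inc. → Orion Pharma AG (R2): 59% × 83% × 76% × 14% = 5.210408% of Wildmere Ventures LLC.
Direct interest in Wildmere Ventures LLC: 15%.
Aggregating (R1): 4.6368% + 5.210408% + 15% = 24.847208%.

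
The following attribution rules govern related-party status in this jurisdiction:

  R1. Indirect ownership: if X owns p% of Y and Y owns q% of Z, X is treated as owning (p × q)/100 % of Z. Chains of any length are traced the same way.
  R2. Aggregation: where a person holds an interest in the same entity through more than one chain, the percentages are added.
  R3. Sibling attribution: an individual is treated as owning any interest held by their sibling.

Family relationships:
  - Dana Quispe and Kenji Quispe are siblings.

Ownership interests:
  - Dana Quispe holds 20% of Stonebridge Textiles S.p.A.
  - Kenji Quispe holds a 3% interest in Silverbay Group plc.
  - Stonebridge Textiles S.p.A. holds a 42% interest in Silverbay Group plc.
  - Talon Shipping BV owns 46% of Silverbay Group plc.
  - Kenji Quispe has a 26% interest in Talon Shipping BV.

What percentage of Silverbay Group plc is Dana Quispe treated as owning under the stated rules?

23.36%

By sibling attribution (R3), Dana Quispe is treated as owning Kenji Quispe's 26% interest in Talon Shipping BV.
By sibling attribution (R3), Dana Quispe is treated as owning Kenji Quispe's 3% interest in Silverbay Group plc.
Chain via Stonebridge Textiles S.p.A. (R1): 20% × 42% = 8.4% of Silverbay Group plc.
Chain via Talon Shipping BV (R1): 26% × 46% = 11.96% of Silverbay Group plc.
Direct interest in Silverbay Group plc: 3%.
Aggregating (R2): 8.4% + 11.96% + 3% = 23.36%.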